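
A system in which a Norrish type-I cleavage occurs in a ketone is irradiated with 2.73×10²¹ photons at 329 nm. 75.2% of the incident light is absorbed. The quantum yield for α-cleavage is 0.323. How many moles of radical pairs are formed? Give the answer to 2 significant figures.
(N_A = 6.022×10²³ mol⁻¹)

Moles of photons: 2.73×10²¹ / 6.022×10²³ = 0.004533 mol.
Photons absorbed: 0.752 × 0.004533 = 0.003409 mol.
Product: Φ × n_abs = 0.323 × 0.003409 = 0.001101 mol.

0.0011 mol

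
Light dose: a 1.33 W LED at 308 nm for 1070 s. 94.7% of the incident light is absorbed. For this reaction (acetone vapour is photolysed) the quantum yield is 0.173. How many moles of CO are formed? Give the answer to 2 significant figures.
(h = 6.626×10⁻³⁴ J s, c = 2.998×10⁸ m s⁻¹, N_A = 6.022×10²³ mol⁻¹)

6.0×10⁻⁴ mol

Photon energy at 308 nm: hc/λ = (6.626×10⁻³⁴)(2.998×10⁸)/(308×10⁻⁹) = 6.450×10⁻¹⁹ J.
Energy delivered: (1.33 W)(1070 s) = 1423 J.
Photons incident: 1423 / 6.450×10⁻¹⁹ = 2.206×10²¹, i.e. 2.206×10²¹/6.022×10²³ = 0.003663 mol.
Photons absorbed: 0.947 × 0.003663 = 0.003469 mol.
Product: Φ × n_abs = 0.173 × 0.003469 = 6.001×10⁻⁴ mol.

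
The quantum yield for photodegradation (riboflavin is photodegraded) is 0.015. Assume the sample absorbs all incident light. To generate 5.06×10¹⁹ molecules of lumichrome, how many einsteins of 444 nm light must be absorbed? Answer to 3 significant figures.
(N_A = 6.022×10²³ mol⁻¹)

0.00560 einstein

Product: 5.06×10¹⁹ / 6.022×10²³ = 8.403×10⁻⁵ mol.
Photons that must be absorbed: 8.403×10⁻⁵ / 0.015 = 0.005602 mol.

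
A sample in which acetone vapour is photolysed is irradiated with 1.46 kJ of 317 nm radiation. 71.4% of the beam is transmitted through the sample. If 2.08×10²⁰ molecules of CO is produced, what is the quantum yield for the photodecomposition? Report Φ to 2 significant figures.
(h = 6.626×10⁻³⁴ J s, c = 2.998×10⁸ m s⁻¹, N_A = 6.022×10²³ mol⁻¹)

Product: 2.08×10²⁰ / 6.022×10²³ = 3.454×10⁻⁴ mol.
Photon energy at 317 nm: hc/λ = (6.626×10⁻³⁴)(2.998×10⁸)/(317×10⁻⁹) = 6.266×10⁻¹⁹ J.
Incident energy: 1.46 kJ = 1460 J.
Photons incident: 1460 / 6.266×10⁻¹⁹ = 2.330×10²¹, i.e. 2.330×10²¹/6.022×10²³ = 0.003869 mol.
Fraction absorbed: 1 − 71.4/100 = 0.2860.
Photons absorbed: 0.2860 × 0.003869 = 0.001107 mol.
Φ = 3.454×10⁻⁴ mol / 0.001107 mol photons = 0.31.

Φ = 0.31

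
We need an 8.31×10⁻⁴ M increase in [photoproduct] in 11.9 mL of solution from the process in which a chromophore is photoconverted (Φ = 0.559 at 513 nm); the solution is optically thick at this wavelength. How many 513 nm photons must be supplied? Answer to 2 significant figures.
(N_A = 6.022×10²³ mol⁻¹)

1.1×10¹⁹ photons

Product: (8.31×10⁻⁴ M)(0.0119 L) = 9.889×10⁻⁶ mol.
Photons that must be absorbed: 9.889×10⁻⁶ / 0.559 = 1.769×10⁻⁵ mol.
Photon count: 1.769×10⁻⁵ × 6.022×10²³ = 1.1×10¹⁹.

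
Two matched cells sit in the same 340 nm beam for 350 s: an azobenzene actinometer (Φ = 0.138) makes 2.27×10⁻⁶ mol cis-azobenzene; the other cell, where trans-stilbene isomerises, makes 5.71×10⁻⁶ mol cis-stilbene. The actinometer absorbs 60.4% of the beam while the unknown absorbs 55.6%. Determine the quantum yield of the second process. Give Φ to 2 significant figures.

Φ = 0.38

Photons absorbed by the actinometer: 2.27×10⁻⁶ / 0.138 = 1.645×10⁻⁵ mol.
Incident flux: 1.645×10⁻⁵ / 0.604 = 2.724×10⁻⁵ einstein.
Absorbed by unknown: 0.556 × 2.724×10⁻⁵ = 1.515×10⁻⁵ mol.
Φ(unknown) = 5.71×10⁻⁶ / 1.515×10⁻⁵ = 0.38.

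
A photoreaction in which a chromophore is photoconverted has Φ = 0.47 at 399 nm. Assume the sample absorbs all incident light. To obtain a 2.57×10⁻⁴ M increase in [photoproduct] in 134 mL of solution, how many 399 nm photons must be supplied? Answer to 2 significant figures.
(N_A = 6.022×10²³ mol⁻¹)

Product: (2.57×10⁻⁴ M)(0.134 L) = 3.444×10⁻⁵ mol.
Photons that must be absorbed: 3.444×10⁻⁵ / 0.47 = 7.328×10⁻⁵ mol.
Photon count: 7.328×10⁻⁵ × 6.022×10²³ = 4.4×10¹⁹.

4.4×10¹⁹ photons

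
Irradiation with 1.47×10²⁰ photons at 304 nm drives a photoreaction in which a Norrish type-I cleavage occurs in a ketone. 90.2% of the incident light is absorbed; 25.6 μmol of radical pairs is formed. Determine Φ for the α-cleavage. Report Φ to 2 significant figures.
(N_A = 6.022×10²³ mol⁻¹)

Product: 25.6 μmol = 2.56×10⁻⁵ mol.
Moles of photons: 1.47×10²⁰ / 6.022×10²³ = 2.441×10⁻⁴ mol.
Photons absorbed: 0.902 × 2.441×10⁻⁴ = 2.202×10⁻⁴ mol.
Φ = 2.56×10⁻⁵ mol / 2.202×10⁻⁴ mol photons = 0.12.

Φ = 0.12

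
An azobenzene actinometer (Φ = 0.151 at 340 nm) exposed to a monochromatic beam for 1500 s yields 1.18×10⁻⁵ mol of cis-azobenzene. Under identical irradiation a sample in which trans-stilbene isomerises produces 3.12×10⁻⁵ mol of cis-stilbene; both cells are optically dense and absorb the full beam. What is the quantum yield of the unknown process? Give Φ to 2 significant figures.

Photons absorbed by the actinometer: 1.18×10⁻⁵ / 0.151 = 7.815×10⁻⁵ mol.
Φ(unknown) = 3.12×10⁻⁵ / 7.815×10⁻⁵ = 0.40.

Φ = 0.40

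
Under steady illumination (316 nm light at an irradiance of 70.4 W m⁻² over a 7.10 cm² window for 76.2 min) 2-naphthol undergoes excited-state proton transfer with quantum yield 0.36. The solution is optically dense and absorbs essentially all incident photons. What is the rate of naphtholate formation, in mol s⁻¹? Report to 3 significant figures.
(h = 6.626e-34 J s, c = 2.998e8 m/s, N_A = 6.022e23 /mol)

4.75e-8 mol s⁻¹

Photon energy at 316 nm: hc/λ = (6.626e-34)(2.998e8)/(316e-9) = 6.286e-19 J.
Energy delivered: (70.4 W m⁻²)(7.10e-4 m²)(4572 s) = 228.5 J.
Photons incident: 228.5 / 6.286e-19 = 3.635e20, i.e. 3.635e20/6.022e23 = 6.036e-4 mol.
Product formed: 0.36 × 6.036e-4 = 2.173e-4 mol.
Rate: 2.173e-4 / 4572 s = 4.75e-8 mol s⁻¹.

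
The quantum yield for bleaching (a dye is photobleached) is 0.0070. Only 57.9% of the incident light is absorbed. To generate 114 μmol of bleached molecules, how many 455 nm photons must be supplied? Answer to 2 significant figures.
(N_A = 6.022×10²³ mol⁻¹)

1.7×10²² photons

Product: 114 μmol = 1.14×10⁻⁴ mol.
Photons that must be absorbed: 1.14×10⁻⁴ / 0.0070 = 0.01629 mol.
Incident photons needed: 0.01629 / 0.579 = 0.02813 mol.
Photon count: 0.02813 × 6.022×10²³ = 1.7×10²².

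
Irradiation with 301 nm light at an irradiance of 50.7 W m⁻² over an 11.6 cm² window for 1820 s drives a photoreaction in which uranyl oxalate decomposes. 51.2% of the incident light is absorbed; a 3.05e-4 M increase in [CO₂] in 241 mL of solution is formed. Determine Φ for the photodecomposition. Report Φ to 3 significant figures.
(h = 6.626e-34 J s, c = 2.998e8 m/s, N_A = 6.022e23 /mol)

Φ = 0.533

Product: (3.05e-4 M)(0.241 L) = 7.351e-5 mol.
Photon energy at 301 nm: hc/λ = (6.626e-34)(2.998e8)/(301e-9) = 6.600e-19 J.
Energy delivered: (50.7 W m⁻²)(11.6e-4 m²)(1820 s) = 107.0 J.
Photons incident: 107.0 / 6.600e-19 = 1.621e20, i.e. 1.621e20/6.022e23 = 2.692e-4 mol.
Photons absorbed: 0.512 × 2.692e-4 = 1.378e-4 mol.
Φ = 7.351e-5 mol / 1.378e-4 mol photons = 0.533.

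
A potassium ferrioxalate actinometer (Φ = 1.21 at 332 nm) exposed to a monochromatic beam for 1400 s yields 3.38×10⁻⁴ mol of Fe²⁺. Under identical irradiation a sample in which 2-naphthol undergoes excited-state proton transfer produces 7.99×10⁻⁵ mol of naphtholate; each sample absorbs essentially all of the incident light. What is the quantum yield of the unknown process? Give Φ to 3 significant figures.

Φ = 0.286

Photons absorbed by the actinometer: 3.38×10⁻⁴ / 1.21 = 2.793×10⁻⁴ mol.
Φ(unknown) = 7.99×10⁻⁵ / 2.793×10⁻⁴ = 0.286.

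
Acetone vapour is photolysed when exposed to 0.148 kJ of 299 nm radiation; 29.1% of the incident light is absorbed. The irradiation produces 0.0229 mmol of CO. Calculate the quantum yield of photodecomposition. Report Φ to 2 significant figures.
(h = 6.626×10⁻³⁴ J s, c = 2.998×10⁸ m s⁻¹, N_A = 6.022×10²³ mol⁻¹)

Φ = 0.21

Product: 0.0229 mmol = 2.29×10⁻⁵ mol.
Photon energy at 299 nm: hc/λ = (6.626×10⁻³⁴)(2.998×10⁸)/(299×10⁻⁹) = 6.644×10⁻¹⁹ J.
Incident energy: 0.148 kJ = 148 J.
Photons incident: 148 / 6.644×10⁻¹⁹ = 2.228×10²⁰, i.e. 2.228×10²⁰/6.022×10²³ = 3.700×10⁻⁴ mol.
Photons absorbed: 0.291 × 3.700×10⁻⁴ = 1.077×10⁻⁴ mol.
Φ = 2.29×10⁻⁵ mol / 1.077×10⁻⁴ mol photons = 0.21.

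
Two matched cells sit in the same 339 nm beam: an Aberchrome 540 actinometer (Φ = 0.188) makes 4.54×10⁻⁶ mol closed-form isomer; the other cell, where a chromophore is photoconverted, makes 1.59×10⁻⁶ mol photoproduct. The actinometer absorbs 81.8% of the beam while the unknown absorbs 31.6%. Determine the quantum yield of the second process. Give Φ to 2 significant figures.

Photons absorbed by the actinometer: 4.54×10⁻⁶ / 0.188 = 2.415×10⁻⁵ mol.
Incident flux: 2.415×10⁻⁵ / 0.818 = 2.952×10⁻⁵ einstein.
Absorbed by unknown: 0.316 × 2.952×10⁻⁵ = 9.328×10⁻⁶ mol.
Φ(unknown) = 1.59×10⁻⁶ / 9.328×10⁻⁶ = 0.17.

Φ = 0.17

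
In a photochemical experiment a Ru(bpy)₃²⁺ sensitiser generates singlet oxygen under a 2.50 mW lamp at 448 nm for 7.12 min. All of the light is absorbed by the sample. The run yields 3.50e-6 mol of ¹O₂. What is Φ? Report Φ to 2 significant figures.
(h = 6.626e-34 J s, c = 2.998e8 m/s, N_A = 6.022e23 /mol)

Photon energy at 448 nm: hc/λ = (6.626e-34)(2.998e8)/(448e-9) = 4.434e-19 J.
Energy delivered: (2.50 mW)(427.2 s) = 1.068 J.
Photons incident: 1.068 / 4.434e-19 = 2.409e18, i.e. 2.409e18/6.022e23 = 4.000e-6 mol.
Φ = 3.50e-6 mol / 4.000e-6 mol photons = 0.88.

Φ = 0.88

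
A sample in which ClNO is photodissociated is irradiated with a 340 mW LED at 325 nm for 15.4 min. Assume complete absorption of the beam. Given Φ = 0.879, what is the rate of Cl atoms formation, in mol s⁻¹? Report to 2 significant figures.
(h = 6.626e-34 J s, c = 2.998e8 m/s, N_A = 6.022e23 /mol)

Photon energy at 325 nm: hc/λ = (6.626e-34)(2.998e8)/(325e-9) = 6.112e-19 J.
Energy delivered: (340 mW)(924 s) = 314.2 J.
Photons incident: 314.2 / 6.112e-19 = 5.141e20, i.e. 5.141e20/6.022e23 = 8.537e-4 mol.
Product formed: 0.879 × 8.537e-4 = 7.504e-4 mol.
Rate: 7.504e-4 / 924 s = 8.1e-7 mol s⁻¹.

8.1e-7 mol s⁻¹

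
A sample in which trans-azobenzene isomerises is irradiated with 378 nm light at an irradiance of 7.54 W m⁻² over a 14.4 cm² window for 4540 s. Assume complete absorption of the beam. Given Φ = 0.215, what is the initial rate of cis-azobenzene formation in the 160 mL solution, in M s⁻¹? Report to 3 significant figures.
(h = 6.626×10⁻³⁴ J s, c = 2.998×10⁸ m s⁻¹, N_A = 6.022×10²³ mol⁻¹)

Photon energy at 378 nm: hc/λ = (6.626×10⁻³⁴)(2.998×10⁸)/(378×10⁻⁹) = 5.255×10⁻¹⁹ J.
Energy delivered: (7.54 W m⁻²)(14.4×10⁻⁴ m²)(4540 s) = 49.29 J.
Photons incident: 49.29 / 5.255×10⁻¹⁹ = 9.380×10¹⁹, i.e. 9.380×10¹⁹/6.022×10²³ = 1.558×10⁻⁴ mol.
Product formed: 0.215 × 1.558×10⁻⁴ = 3.350×10⁻⁵ mol.
Rate: 3.350×10⁻⁵ mol / (4540 s × 0.16 L) = 4.61×10⁻⁸ M s⁻¹.

4.61×10⁻⁸ M s⁻¹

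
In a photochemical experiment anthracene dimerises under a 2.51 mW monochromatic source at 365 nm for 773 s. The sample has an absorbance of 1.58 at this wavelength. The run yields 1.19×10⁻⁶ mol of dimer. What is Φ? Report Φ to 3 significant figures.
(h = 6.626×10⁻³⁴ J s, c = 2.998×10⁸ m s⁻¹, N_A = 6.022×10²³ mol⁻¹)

Photon energy at 365 nm: hc/λ = (6.626×10⁻³⁴)(2.998×10⁸)/(365×10⁻⁹) = 5.442×10⁻¹⁹ J.
Energy delivered: (2.51 mW)(773 s) = 1.940 J.
Photons incident: 1.940 / 5.442×10⁻¹⁹ = 3.565×10¹⁸, i.e. 3.565×10¹⁸/6.022×10²³ = 5.920×10⁻⁶ mol.
Fraction absorbed: 1 − 10^(−1.58) = 0.9737.
Photons absorbed: 0.9737 × 5.920×10⁻⁶ = 5.764×10⁻⁶ mol.
Φ = 1.19×10⁻⁶ mol / 5.764×10⁻⁶ mol photons = 0.206.

Φ = 0.206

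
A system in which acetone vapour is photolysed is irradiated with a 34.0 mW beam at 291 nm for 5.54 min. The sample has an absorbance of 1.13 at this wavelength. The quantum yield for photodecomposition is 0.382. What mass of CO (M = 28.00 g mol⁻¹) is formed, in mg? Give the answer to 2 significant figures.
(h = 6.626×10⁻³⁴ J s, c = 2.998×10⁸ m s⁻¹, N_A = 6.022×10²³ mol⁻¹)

0.27 mg

Photon energy at 291 nm: hc/λ = (6.626×10⁻³⁴)(2.998×10⁸)/(291×10⁻⁹) = 6.826×10⁻¹⁹ J.
Energy delivered: (34.0 mW)(332.4 s) = 11.30 J.
Photons incident: 11.30 / 6.826×10⁻¹⁹ = 1.655×10¹⁹, i.e. 1.655×10¹⁹/6.022×10²³ = 2.748×10⁻⁵ mol.
Fraction absorbed: 1 − 10^(−1.13) = 0.9259.
Photons absorbed: 0.9259 × 2.748×10⁻⁵ = 2.544×10⁻⁵ mol.
Product: Φ × n_abs = 0.382 × 2.544×10⁻⁵ = 9.718×10⁻⁶ mol.
Mass: 9.718×10⁻⁶ × 28.00 = 2.721×10⁻⁴ g = 0.27 mg.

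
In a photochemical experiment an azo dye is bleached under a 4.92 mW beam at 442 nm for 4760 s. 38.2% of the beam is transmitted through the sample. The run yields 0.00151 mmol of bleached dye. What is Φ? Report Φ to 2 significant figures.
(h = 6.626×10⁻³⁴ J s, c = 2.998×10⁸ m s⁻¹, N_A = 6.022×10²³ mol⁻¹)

Φ = 0.028

Product: 0.00151 mmol = 1.51×10⁻⁶ mol.
Photon energy at 442 nm: hc/λ = (6.626×10⁻³⁴)(2.998×10⁸)/(442×10⁻⁹) = 4.494×10⁻¹⁹ J.
Energy delivered: (4.92 mW)(4760 s) = 23.42 J.
Photons incident: 23.42 / 4.494×10⁻¹⁹ = 5.211×10¹⁹, i.e. 5.211×10¹⁹/6.022×10²³ = 8.653×10⁻⁵ mol.
Fraction absorbed: 1 − 38.2/100 = 0.6180.
Photons absorbed: 0.6180 × 8.653×10⁻⁵ = 5.348×10⁻⁵ mol.
Φ = 1.51×10⁻⁶ mol / 5.348×10⁻⁵ mol photons = 0.028.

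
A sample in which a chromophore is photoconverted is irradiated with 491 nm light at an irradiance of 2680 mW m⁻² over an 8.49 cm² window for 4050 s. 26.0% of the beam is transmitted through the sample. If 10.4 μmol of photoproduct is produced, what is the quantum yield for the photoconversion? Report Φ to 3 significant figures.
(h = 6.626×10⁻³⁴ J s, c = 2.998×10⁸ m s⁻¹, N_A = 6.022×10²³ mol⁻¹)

Φ = 0.372

Product: 10.4 μmol = 1.04×10⁻⁵ mol.
Photon energy at 491 nm: hc/λ = (6.626×10⁻³⁴)(2.998×10⁸)/(491×10⁻⁹) = 4.046×10⁻¹⁹ J.
Energy delivered: (2680 mW m⁻²)(8.49×10⁻⁴ m²)(4050 s) = 9.215 J.
Photons incident: 9.215 / 4.046×10⁻¹⁹ = 2.278×10¹⁹, i.e. 2.278×10¹⁹/6.022×10²³ = 3.783×10⁻⁵ mol.
Fraction absorbed: 1 − 26.0/100 = 0.7400.
Photons absorbed: 0.7400 × 3.783×10⁻⁵ = 2.799×10⁻⁵ mol.
Φ = 1.04×10⁻⁵ mol / 2.799×10⁻⁵ mol photons = 0.372.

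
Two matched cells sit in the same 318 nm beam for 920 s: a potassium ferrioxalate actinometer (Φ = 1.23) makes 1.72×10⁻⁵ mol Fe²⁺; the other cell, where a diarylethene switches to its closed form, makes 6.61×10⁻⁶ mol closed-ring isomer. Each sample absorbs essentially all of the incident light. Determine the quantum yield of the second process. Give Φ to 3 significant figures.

Φ = 0.473

Photons absorbed by the actinometer: 1.72×10⁻⁵ / 1.23 = 1.398×10⁻⁵ mol.
Φ(unknown) = 6.61×10⁻⁶ / 1.398×10⁻⁵ = 0.473.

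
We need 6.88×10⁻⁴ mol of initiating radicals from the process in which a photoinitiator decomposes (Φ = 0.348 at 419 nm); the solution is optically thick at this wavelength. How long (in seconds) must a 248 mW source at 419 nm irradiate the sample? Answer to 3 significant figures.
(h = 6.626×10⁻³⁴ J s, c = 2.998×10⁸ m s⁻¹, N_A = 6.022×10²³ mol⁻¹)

t ≈ 2280 s

Photons that must be absorbed: 6.88×10⁻⁴ / 0.348 = 0.001977 mol.
Photon energy: hc/λ = 4.741×10⁻¹⁹ J; per mole, 2.855×10⁵ J mol⁻¹.
Energy required: 0.001977 × 2.855×10⁵ = 564.4 J.
Time: 564.4 J / 0.248 W = 2280 s.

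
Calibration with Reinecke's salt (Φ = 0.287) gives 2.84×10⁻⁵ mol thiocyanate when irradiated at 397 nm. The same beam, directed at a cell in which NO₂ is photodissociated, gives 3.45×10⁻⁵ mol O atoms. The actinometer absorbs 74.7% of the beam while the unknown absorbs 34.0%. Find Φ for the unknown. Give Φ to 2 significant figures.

Photons absorbed by the actinometer: 2.84×10⁻⁵ / 0.287 = 9.895×10⁻⁵ mol.
Incident flux: 9.895×10⁻⁵ / 0.747 = 1.325×10⁻⁴ einstein.
Absorbed by unknown: 0.340 × 1.325×10⁻⁴ = 4.505×10⁻⁵ mol.
Φ(unknown) = 3.45×10⁻⁵ / 4.505×10⁻⁵ = 0.77.

Φ = 0.77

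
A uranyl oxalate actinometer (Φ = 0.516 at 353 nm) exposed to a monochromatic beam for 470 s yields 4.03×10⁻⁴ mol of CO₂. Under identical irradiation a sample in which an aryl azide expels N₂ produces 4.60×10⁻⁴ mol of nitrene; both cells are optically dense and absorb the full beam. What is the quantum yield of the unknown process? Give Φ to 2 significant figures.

Φ = 0.59

Photons absorbed by the actinometer: 4.03×10⁻⁴ / 0.516 = 7.810×10⁻⁴ mol.
Φ(unknown) = 4.60×10⁻⁴ / 7.810×10⁻⁴ = 0.59.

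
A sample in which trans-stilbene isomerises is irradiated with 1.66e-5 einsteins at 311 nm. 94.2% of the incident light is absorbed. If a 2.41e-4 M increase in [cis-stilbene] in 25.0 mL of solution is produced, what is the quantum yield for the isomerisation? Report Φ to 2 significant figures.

Product: (2.41e-4 M)(0.025 L) = 6.025e-6 mol.
Photons absorbed: 0.942 × 1.66e-5 = 1.564e-5 mol.
Φ = 6.025e-6 mol / 1.564e-5 mol photons = 0.39.

Φ = 0.39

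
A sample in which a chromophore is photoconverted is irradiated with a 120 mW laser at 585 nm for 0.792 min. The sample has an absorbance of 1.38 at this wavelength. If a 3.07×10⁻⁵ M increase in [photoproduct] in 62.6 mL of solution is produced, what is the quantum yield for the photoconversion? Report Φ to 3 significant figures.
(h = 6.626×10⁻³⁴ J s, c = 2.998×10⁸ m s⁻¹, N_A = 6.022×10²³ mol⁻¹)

Φ = 0.0719

Product: (3.07×10⁻⁵ M)(0.0626 L) = 1.922×10⁻⁶ mol.
Photon energy at 585 nm: hc/λ = (6.626×10⁻³⁴)(2.998×10⁸)/(585×10⁻⁹) = 3.396×10⁻¹⁹ J.
Energy delivered: (120 mW)(47.52 s) = 5.702 J.
Photons incident: 5.702 / 3.396×10⁻¹⁹ = 1.679×10¹⁹, i.e. 1.679×10¹⁹/6.022×10²³ = 2.788×10⁻⁵ mol.
Fraction absorbed: 1 − 10^(−1.38) = 0.9583.
Photons absorbed: 0.9583 × 2.788×10⁻⁵ = 2.672×10⁻⁵ mol.
Φ = 1.922×10⁻⁶ mol / 2.672×10⁻⁵ mol photons = 0.0719.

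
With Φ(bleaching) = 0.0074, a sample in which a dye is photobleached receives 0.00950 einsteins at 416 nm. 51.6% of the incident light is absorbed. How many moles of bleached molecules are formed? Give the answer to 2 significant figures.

3.6×10⁻⁵ mol

Photons absorbed: 0.516 × 0.00950 = 0.004902 mol.
Product: Φ × n_abs = 0.0074 × 0.004902 = 3.627×10⁻⁵ mol.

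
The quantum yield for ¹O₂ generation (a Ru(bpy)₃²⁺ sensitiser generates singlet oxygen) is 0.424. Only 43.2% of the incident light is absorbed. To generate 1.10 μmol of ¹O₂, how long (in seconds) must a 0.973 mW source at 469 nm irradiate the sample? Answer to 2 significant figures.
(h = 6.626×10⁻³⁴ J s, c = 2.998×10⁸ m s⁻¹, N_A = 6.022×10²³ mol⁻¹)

t ≈ 1600 s

Product: 1.10 μmol = 1.10×10⁻⁶ mol.
Photons that must be absorbed: 1.10×10⁻⁶ / 0.424 = 2.594×10⁻⁶ mol.
Incident photons needed: 2.594×10⁻⁶ / 0.432 = 6.005×10⁻⁶ mol.
Photon energy: hc/λ = 4.236×10⁻¹⁹ J; per mole, 2.551×10⁵ J mol⁻¹.
Energy required: 6.005×10⁻⁶ × 2.551×10⁵ = 1.532 J.
Time: 1.532 J / 0.000973 W = 1600 s.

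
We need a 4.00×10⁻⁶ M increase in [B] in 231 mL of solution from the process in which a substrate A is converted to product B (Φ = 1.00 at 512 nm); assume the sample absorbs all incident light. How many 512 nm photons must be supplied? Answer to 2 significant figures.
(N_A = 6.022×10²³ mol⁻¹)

5.6×10¹⁷ photons

Product: (4.00×10⁻⁶ M)(0.231 L) = 9.240×10⁻⁷ mol.
Photons that must be absorbed: 9.240×10⁻⁷ / 1.00 = 9.240×10⁻⁷ mol.
Photon count: 9.240×10⁻⁷ × 6.022×10²³ = 5.6×10¹⁷.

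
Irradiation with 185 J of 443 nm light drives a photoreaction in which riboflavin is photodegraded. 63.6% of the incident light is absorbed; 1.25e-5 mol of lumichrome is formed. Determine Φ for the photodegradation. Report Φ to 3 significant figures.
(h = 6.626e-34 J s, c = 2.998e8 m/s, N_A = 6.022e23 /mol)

Φ = 0.0287

Photon energy at 443 nm: hc/λ = (6.626e-34)(2.998e8)/(443e-9) = 4.484e-19 J.
Photons incident: 185 / 4.484e-19 = 4.126e20, i.e. 4.126e20/6.022e23 = 6.852e-4 mol.
Photons absorbed: 0.636 × 6.852e-4 = 4.358e-4 mol.
Φ = 1.25e-5 mol / 4.358e-4 mol photons = 0.0287.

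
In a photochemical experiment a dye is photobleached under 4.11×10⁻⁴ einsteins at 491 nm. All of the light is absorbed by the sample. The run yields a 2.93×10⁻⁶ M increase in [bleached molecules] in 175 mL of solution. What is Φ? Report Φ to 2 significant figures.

Φ = 0.0012

Product: (2.93×10⁻⁶ M)(0.175 L) = 5.128×10⁻⁷ mol.
Φ = 5.128×10⁻⁷ mol / 4.11×10⁻⁴ mol photons = 0.0012.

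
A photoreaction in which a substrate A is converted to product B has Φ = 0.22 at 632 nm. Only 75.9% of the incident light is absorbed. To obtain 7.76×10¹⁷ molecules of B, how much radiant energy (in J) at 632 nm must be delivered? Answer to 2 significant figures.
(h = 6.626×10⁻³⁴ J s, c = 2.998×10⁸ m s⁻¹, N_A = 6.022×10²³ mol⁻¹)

Product: 7.76×10¹⁷ / 6.022×10²³ = 1.289×10⁻⁶ mol.
Photons that must be absorbed: 1.289×10⁻⁶ / 0.22 = 5.859×10⁻⁶ mol.
Incident photons needed: 5.859×10⁻⁶ / 0.759 = 7.719×10⁻⁶ mol.
Photon energy: hc/λ = 3.143×10⁻¹⁹ J; per mole, 1.893×10⁵ J mol⁻¹.
Energy required: 7.719×10⁻⁶ × 1.893×10⁵ = 1.5 J.

1.5 J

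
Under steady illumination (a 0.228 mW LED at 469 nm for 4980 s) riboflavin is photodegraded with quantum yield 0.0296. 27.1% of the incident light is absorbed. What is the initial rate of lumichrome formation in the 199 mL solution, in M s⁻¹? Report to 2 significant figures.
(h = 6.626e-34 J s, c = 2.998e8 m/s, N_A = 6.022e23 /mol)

Photon energy at 469 nm: hc/λ = (6.626e-34)(2.998e8)/(469e-9) = 4.236e-19 J.
Energy delivered: (0.228 mW)(4980 s) = 1.135 J.
Photons incident: 1.135 / 4.236e-19 = 2.679e18, i.e. 2.679e18/6.022e23 = 4.449e-6 mol.
Photons absorbed: 0.271 × 4.449e-6 = 1.206e-6 mol.
Product formed: 0.0296 × 1.206e-6 = 3.570e-8 mol.
Rate: 3.570e-8 mol / (4980 s × 0.199 L) = 3.6e-11 M s⁻¹.

3.6e-11 M s⁻¹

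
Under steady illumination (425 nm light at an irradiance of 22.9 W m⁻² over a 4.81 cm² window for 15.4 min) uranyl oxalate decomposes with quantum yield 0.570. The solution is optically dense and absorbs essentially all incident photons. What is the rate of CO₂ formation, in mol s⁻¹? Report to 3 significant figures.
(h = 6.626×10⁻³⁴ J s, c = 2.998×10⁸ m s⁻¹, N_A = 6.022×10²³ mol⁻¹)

Photon energy at 425 nm: hc/λ = (6.626×10⁻³⁴)(2.998×10⁸)/(425×10⁻⁹) = 4.674×10⁻¹⁹ J.
Energy delivered: (22.9 W m⁻²)(4.81×10⁻⁴ m²)(924 s) = 10.18 J.
Photons incident: 10.18 / 4.674×10⁻¹⁹ = 2.178×10¹⁹, i.e. 2.178×10¹⁹/6.022×10²³ = 3.617×10⁻⁵ mol.
Product formed: 0.570 × 3.617×10⁻⁵ = 2.062×10⁻⁵ mol.
Rate: 2.062×10⁻⁵ / 924 s = 2.23×10⁻⁸ mol s⁻¹.

2.23×10⁻⁸ mol s⁻¹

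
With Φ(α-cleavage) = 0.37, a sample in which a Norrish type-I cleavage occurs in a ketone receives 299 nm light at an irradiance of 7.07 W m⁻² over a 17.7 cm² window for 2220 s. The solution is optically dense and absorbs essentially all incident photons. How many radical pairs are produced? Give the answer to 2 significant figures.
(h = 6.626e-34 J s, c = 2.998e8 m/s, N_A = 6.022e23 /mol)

Photon energy at 299 nm: hc/λ = (6.626e-34)(2.998e8)/(299e-9) = 6.644e-19 J.
Energy delivered: (7.07 W m⁻²)(17.7e-4 m²)(2220 s) = 27.78 J.
Photons incident: 27.78 / 6.644e-19 = 4.181e19, i.e. 4.181e19/6.022e23 = 6.943e-5 mol.
Product: Φ × n_abs = 0.37 × 6.943e-5 = 2.569e-5 mol.
As a count: 2.569e-5 × 6.022e23 = 1.5e19.

1.5e19 radical pairs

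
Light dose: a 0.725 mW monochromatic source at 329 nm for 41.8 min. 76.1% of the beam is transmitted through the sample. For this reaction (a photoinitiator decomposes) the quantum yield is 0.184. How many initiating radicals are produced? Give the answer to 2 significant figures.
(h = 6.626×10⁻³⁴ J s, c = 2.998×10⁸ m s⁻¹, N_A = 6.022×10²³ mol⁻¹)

1.3×10¹⁷ initiating radicals

Photon energy at 329 nm: hc/λ = (6.626×10⁻³⁴)(2.998×10⁸)/(329×10⁻⁹) = 6.038×10⁻¹⁹ J.
Energy delivered: (0.725 mW)(2508 s) = 1.818 J.
Photons incident: 1.818 / 6.038×10⁻¹⁹ = 3.011×10¹⁸, i.e. 3.011×10¹⁸/6.022×10²³ = 5.000×10⁻⁶ mol.
Fraction absorbed: 1 − 76.1/100 = 0.2390.
Photons absorbed: 0.2390 × 5.000×10⁻⁶ = 1.195×10⁻⁶ mol.
Product: Φ × n_abs = 0.184 × 1.195×10⁻⁶ = 2.199×10⁻⁷ mol.
As a count: 2.199×10⁻⁷ × 6.022×10²³ = 1.3×10¹⁷.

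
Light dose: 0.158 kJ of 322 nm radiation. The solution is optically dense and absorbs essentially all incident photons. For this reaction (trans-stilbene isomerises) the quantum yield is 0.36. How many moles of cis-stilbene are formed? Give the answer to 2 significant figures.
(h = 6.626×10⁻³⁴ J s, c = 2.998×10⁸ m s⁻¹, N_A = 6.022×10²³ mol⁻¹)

Photon energy at 322 nm: hc/λ = (6.626×10⁻³⁴)(2.998×10⁸)/(322×10⁻⁹) = 6.169×10⁻¹⁹ J.
Incident energy: 0.158 kJ = 158 J.
Photons incident: 158 / 6.169×10⁻¹⁹ = 2.561×10²⁰, i.e. 2.561×10²⁰/6.022×10²³ = 4.253×10⁻⁴ mol.
Product: Φ × n_abs = 0.36 × 4.253×10⁻⁴ = 1.531×10⁻⁴ mol.

1.5×10⁻⁴ mol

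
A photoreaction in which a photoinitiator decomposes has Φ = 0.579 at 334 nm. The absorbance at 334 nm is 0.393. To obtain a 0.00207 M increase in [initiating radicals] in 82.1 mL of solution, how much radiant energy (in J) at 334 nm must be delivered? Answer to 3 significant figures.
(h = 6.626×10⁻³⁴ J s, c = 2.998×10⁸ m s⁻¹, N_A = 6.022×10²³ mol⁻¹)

177 J

Product: (0.00207 M)(0.0821 L) = 1.699×10⁻⁴ mol.
Photons that must be absorbed: 1.699×10⁻⁴ / 0.579 = 2.934×10⁻⁴ mol.
Fraction absorbed: 1 − 10^(−0.393) = 0.5954.
Incident photons needed: 2.934×10⁻⁴ / 0.5954 = 4.928×10⁻⁴ mol.
Photon energy: hc/λ = 5.948×10⁻¹⁹ J; per mole, 3.582×10⁵ J mol⁻¹.
Energy required: 4.928×10⁻⁴ × 3.582×10⁵ = 177 J.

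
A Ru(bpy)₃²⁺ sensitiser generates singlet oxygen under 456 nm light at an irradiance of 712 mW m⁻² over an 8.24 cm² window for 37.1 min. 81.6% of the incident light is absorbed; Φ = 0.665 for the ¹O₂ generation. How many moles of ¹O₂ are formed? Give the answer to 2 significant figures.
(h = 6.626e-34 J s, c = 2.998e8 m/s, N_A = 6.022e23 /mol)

Photon energy at 456 nm: hc/λ = (6.626e-34)(2.998e8)/(456e-9) = 4.356e-19 J.
Energy delivered: (712 mW m⁻²)(8.24e-4 m²)(2226 s) = 1.306 J.
Photons incident: 1.306 / 4.356e-19 = 2.998e18, i.e. 2.998e18/6.022e23 = 4.978e-6 mol.
Photons absorbed: 0.816 × 4.978e-6 = 4.062e-6 mol.
Product: Φ × n_abs = 0.665 × 4.062e-6 = 2.701e-6 mol.

2.7e-6 mol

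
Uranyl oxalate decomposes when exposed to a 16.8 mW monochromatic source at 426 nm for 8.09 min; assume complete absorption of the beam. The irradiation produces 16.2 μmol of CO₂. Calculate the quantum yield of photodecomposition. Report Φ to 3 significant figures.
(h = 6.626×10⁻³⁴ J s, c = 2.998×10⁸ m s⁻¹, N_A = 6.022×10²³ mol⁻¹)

Product: 16.2 μmol = 1.62×10⁻⁵ mol.
Photon energy at 426 nm: hc/λ = (6.626×10⁻³⁴)(2.998×10⁸)/(426×10⁻⁹) = 4.663×10⁻¹⁹ J.
Energy delivered: (16.8 mW)(485.4 s) = 8.155 J.
Photons incident: 8.155 / 4.663×10⁻¹⁹ = 1.749×10¹⁹, i.e. 1.749×10¹⁹/6.022×10²³ = 2.904×10⁻⁵ mol.
Φ = 1.62×10⁻⁵ mol / 2.904×10⁻⁵ mol photons = 0.558.

Φ = 0.558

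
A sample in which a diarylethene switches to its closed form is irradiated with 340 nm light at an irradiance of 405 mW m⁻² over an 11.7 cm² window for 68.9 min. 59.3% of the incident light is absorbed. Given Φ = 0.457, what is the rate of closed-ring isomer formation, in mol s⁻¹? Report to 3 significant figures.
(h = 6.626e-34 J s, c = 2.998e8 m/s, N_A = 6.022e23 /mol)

3.65e-10 mol s⁻¹

Photon energy at 340 nm: hc/λ = (6.626e-34)(2.998e8)/(340e-9) = 5.843e-19 J.
Energy delivered: (405 mW m⁻²)(11.7e-4 m²)(4134 s) = 1.959 J.
Photons incident: 1.959 / 5.843e-19 = 3.353e18, i.e. 3.353e18/6.022e23 = 5.568e-6 mol.
Photons absorbed: 0.593 × 5.568e-6 = 3.302e-6 mol.
Product formed: 0.457 × 3.302e-6 = 1.509e-6 mol.
Rate: 1.509e-6 / 4134 s = 3.65e-10 mol s⁻¹.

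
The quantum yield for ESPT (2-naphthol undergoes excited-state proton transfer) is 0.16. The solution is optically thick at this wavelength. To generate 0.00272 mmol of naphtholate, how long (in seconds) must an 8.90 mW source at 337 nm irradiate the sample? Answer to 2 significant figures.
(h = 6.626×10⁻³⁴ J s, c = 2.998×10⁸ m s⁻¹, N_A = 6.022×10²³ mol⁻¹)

t ≈ 680 s

Product: 0.00272 mmol = 2.72×10⁻⁶ mol.
Photons that must be absorbed: 2.72×10⁻⁶ / 0.16 = 1.700×10⁻⁵ mol.
Photon energy: hc/λ = 5.895×10⁻¹⁹ J; per mole, 3.550×10⁵ J mol⁻¹.
Energy required: 1.700×10⁻⁵ × 3.550×10⁵ = 6.035 J.
Time: 6.035 J / 0.0089 W = 680 s.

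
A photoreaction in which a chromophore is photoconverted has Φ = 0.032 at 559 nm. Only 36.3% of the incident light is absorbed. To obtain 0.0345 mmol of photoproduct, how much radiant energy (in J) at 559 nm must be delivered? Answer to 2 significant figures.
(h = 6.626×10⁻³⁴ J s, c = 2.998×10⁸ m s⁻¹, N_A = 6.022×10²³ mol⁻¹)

Product: 0.0345 mmol = 3.45×10⁻⁵ mol.
Photons that must be absorbed: 3.45×10⁻⁵ / 0.032 = 0.001078 mol.
Incident photons needed: 0.001078 / 0.363 = 0.002970 mol.
Photon energy: hc/λ = 3.554×10⁻¹⁹ J; per mole, 2.140×10⁵ J mol⁻¹.
Energy required: 0.002970 × 2.140×10⁵ = 640 J.

640 J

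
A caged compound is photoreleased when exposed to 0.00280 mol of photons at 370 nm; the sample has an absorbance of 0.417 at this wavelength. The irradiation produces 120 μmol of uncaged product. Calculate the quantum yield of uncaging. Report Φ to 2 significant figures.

Φ = 0.069

Product: 120 μmol = 1.20×10⁻⁴ mol.
Fraction absorbed: 1 − 10^(−0.417) = 0.6172.
Photons absorbed: 0.6172 × 0.00280 = 0.001728 mol.
Φ = 1.20×10⁻⁴ mol / 0.001728 mol photons = 0.069.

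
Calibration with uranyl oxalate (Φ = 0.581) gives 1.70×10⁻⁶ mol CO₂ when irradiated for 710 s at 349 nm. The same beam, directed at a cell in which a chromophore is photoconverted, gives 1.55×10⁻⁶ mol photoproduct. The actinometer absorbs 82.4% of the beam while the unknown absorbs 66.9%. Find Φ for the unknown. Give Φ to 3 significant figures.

Photons absorbed by the actinometer: 1.70×10⁻⁶ / 0.581 = 2.926×10⁻⁶ mol.
Incident flux: 2.926×10⁻⁶ / 0.824 = 3.551×10⁻⁶ einstein.
Absorbed by unknown: 0.669 × 3.551×10⁻⁶ = 2.376×10⁻⁶ mol.
Φ(unknown) = 1.55×10⁻⁶ / 2.376×10⁻⁶ = 0.652.

Φ = 0.652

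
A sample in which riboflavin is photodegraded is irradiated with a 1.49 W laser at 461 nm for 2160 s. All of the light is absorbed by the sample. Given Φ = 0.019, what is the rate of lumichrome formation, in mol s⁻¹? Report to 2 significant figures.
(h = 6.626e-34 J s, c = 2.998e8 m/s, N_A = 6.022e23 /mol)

1.1e-7 mol s⁻¹

Photon energy at 461 nm: hc/λ = (6.626e-34)(2.998e8)/(461e-9) = 4.309e-19 J.
Energy delivered: (1.49 W)(2160 s) = 3218 J.
Photons incident: 3218 / 4.309e-19 = 7.468e21, i.e. 7.468e21/6.022e23 = 0.01240 mol.
Product formed: 0.019 × 0.01240 = 2.356e-4 mol.
Rate: 2.356e-4 / 2160 s = 1.1e-7 mol s⁻¹.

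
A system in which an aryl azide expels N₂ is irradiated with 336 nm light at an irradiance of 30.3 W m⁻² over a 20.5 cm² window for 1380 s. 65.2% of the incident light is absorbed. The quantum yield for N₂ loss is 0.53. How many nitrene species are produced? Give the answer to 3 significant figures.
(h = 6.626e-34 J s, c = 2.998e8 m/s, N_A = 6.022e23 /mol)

Photon energy at 336 nm: hc/λ = (6.626e-34)(2.998e8)/(336e-9) = 5.912e-19 J.
Energy delivered: (30.3 W m⁻²)(20.5e-4 m²)(1380 s) = 85.72 J.
Photons incident: 85.72 / 5.912e-19 = 1.450e20, i.e. 1.450e20/6.022e23 = 2.408e-4 mol.
Photons absorbed: 0.652 × 2.408e-4 = 1.570e-4 mol.
Product: Φ × n_abs = 0.53 × 1.570e-4 = 8.321e-5 mol.
As a count: 8.321e-5 × 6.022e23 = 5.01e19.

5.01e19 species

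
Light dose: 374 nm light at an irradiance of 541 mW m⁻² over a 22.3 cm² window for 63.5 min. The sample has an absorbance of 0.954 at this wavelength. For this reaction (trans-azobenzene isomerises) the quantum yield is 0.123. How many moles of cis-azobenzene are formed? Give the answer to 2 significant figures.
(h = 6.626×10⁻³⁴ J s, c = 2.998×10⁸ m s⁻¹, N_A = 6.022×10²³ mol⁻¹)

Photon energy at 374 nm: hc/λ = (6.626×10⁻³⁴)(2.998×10⁸)/(374×10⁻⁹) = 5.311×10⁻¹⁹ J.
Energy delivered: (541 mW m⁻²)(22.3×10⁻⁴ m²)(3810 s) = 4.596 J.
Photons incident: 4.596 / 5.311×10⁻¹⁹ = 8.654×10¹⁸, i.e. 8.654×10¹⁸/6.022×10²³ = 1.437×10⁻⁵ mol.
Fraction absorbed: 1 − 10^(−0.954) = 0.8888.
Photons absorbed: 0.8888 × 1.437×10⁻⁵ = 1.277×10⁻⁵ mol.
Product: Φ × n_abs = 0.123 × 1.277×10⁻⁵ = 1.571×10⁻⁶ mol.

1.6×10⁻⁶ mol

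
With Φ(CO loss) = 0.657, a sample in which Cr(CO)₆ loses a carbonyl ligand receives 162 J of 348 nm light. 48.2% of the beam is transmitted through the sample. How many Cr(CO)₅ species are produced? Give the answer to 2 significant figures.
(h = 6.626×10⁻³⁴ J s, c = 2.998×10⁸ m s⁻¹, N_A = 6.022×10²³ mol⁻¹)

Photon energy at 348 nm: hc/λ = (6.626×10⁻³⁴)(2.998×10⁸)/(348×10⁻⁹) = 5.708×10⁻¹⁹ J.
Photons incident: 162 / 5.708×10⁻¹⁹ = 2.838×10²⁰, i.e. 2.838×10²⁰/6.022×10²³ = 4.713×10⁻⁴ mol.
Fraction absorbed: 1 − 48.2/100 = 0.5180.
Photons absorbed: 0.5180 × 4.713×10⁻⁴ = 2.441×10⁻⁴ mol.
Product: Φ × n_abs = 0.657 × 2.441×10⁻⁴ = 1.604×10⁻⁴ mol.
As a count: 1.604×10⁻⁴ × 6.022×10²³ = 9.7×10¹⁹.

9.7×10¹⁹ species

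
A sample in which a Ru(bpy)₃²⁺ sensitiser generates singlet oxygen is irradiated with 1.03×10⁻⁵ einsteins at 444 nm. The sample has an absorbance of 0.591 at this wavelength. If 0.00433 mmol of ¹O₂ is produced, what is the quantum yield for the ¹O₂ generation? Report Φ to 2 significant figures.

Product: 0.00433 mmol = 4.33×10⁻⁶ mol.
Fraction absorbed: 1 − 10^(−0.591) = 0.7436.
Photons absorbed: 0.7436 × 1.03×10⁻⁵ = 7.659×10⁻⁶ mol.
Φ = 4.33×10⁻⁶ mol / 7.659×10⁻⁶ mol photons = 0.57.

Φ = 0.57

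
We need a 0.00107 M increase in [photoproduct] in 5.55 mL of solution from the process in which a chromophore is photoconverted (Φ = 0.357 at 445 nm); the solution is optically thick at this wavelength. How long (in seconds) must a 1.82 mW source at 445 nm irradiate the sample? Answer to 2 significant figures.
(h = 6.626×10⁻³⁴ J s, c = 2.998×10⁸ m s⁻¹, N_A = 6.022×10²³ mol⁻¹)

Product: (0.00107 M)(0.00555 L) = 5.939×10⁻⁶ mol.
Photons that must be absorbed: 5.939×10⁻⁶ / 0.357 = 1.664×10⁻⁵ mol.
Photon energy: hc/λ = 4.464×10⁻¹⁹ J; per mole, 2.688×10⁵ J mol⁻¹.
Energy required: 1.664×10⁻⁵ × 2.688×10⁵ = 4.473 J.
Time: 4.473 J / 0.00182 W = 2500 s.

t ≈ 2500 s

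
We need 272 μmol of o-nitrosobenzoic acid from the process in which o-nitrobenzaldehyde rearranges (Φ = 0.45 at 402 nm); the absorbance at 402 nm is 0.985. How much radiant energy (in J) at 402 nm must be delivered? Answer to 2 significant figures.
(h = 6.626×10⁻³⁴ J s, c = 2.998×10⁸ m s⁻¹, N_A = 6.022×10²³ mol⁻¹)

200 J

Product: 272 μmol = 2.72×10⁻⁴ mol.
Photons that must be absorbed: 2.72×10⁻⁴ / 0.45 = 6.044×10⁻⁴ mol.
Fraction absorbed: 1 − 10^(−0.985) = 0.8965.
Incident photons needed: 6.044×10⁻⁴ / 0.8965 = 6.742×10⁻⁴ mol.
Photon energy: hc/λ = 4.941×10⁻¹⁹ J; per mole, 2.975×10⁵ J mol⁻¹.
Energy required: 6.742×10⁻⁴ × 2.975×10⁵ = 200 J.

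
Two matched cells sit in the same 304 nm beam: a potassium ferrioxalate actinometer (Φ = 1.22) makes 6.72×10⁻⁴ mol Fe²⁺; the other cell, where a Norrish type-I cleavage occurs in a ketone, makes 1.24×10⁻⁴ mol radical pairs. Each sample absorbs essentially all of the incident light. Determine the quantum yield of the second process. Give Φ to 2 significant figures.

Photons absorbed by the actinometer: 6.72×10⁻⁴ / 1.22 = 5.508×10⁻⁴ mol.
Φ(unknown) = 1.24×10⁻⁴ / 5.508×10⁻⁴ = 0.23.

Φ = 0.23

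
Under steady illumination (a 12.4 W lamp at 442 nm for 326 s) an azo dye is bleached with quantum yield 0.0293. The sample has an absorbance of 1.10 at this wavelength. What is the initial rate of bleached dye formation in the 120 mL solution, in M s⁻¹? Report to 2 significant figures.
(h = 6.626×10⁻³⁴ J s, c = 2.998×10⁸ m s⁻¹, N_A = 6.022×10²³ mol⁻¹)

1.0×10⁻⁵ M s⁻¹

Photon energy at 442 nm: hc/λ = (6.626×10⁻³⁴)(2.998×10⁸)/(442×10⁻⁹) = 4.494×10⁻¹⁹ J.
Energy delivered: (12.4 W)(326 s) = 4042 J.
Photons incident: 4042 / 4.494×10⁻¹⁹ = 8.994×10²¹, i.e. 8.994×10²¹/6.022×10²³ = 0.01494 mol.
Fraction absorbed: 1 − 10^(−1.10) = 0.9206.
Photons absorbed: 0.9206 × 0.01494 = 0.01375 mol.
Product formed: 0.0293 × 0.01375 = 4.029×10⁻⁴ mol.
Rate: 4.029×10⁻⁴ mol / (326 s × 0.12 L) = 1.0×10⁻⁵ M s⁻¹.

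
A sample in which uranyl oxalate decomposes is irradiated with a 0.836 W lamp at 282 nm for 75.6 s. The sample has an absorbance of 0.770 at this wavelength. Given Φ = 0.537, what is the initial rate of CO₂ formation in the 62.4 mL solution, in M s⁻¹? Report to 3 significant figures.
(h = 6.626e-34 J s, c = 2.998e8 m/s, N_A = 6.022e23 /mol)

1.41e-5 M s⁻¹

Photon energy at 282 nm: hc/λ = (6.626e-34)(2.998e8)/(282e-9) = 7.044e-19 J.
Energy delivered: (0.836 W)(75.6 s) = 63.20 J.
Photons incident: 63.20 / 7.044e-19 = 8.972e19, i.e. 8.972e19/6.022e23 = 1.490e-4 mol.
Fraction absorbed: 1 − 10^(−0.770) = 0.8302.
Photons absorbed: 0.8302 × 1.490e-4 = 1.237e-4 mol.
Product formed: 0.537 × 1.237e-4 = 6.643e-5 mol.
Rate: 6.643e-5 mol / (75.6 s × 0.0624 L) = 1.41e-5 M s⁻¹.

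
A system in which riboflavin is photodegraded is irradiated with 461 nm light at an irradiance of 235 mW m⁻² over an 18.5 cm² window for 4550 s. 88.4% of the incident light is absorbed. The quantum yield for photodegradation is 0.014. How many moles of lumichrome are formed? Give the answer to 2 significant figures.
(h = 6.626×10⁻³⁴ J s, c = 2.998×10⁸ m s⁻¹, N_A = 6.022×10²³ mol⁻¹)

Photon energy at 461 nm: hc/λ = (6.626×10⁻³⁴)(2.998×10⁸)/(461×10⁻⁹) = 4.309×10⁻¹⁹ J.
Energy delivered: (235 mW m⁻²)(18.5×10⁻⁴ m²)(4550 s) = 1.978 J.
Photons incident: 1.978 / 4.309×10⁻¹⁹ = 4.590×10¹⁸, i.e. 4.590×10¹⁸/6.022×10²³ = 7.622×10⁻⁶ mol.
Photons absorbed: 0.884 × 7.622×10⁻⁶ = 6.738×10⁻⁶ mol.
Product: Φ × n_abs = 0.014 × 6.738×10⁻⁶ = 9.433×10⁻⁸ mol.

9.4×10⁻⁸ mol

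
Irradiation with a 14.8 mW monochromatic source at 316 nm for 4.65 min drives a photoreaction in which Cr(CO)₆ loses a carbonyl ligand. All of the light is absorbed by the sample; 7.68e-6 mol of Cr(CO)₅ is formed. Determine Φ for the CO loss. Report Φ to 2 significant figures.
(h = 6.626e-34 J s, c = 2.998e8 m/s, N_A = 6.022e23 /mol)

Φ = 0.70

Photon energy at 316 nm: hc/λ = (6.626e-34)(2.998e8)/(316e-9) = 6.286e-19 J.
Energy delivered: (14.8 mW)(279 s) = 4.129 J.
Photons incident: 4.129 / 6.286e-19 = 6.569e18, i.e. 6.569e18/6.022e23 = 1.091e-5 mol.
Φ = 7.68e-6 mol / 1.091e-5 mol photons = 0.70.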